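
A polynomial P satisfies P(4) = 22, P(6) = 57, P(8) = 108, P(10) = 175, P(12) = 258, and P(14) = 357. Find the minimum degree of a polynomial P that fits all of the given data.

2

Forward differences of the values at u = 4, 6, 8, 10, 12, 14:
  P  : 22  57  108  175  258  357
  Δ  : 35  51  67  83  99
  Δ^2: 16  16  16  16
  Δ^3: 0  0  0
  Δ^4: 0  0
  Δ^5: 0
The second differences are constant (16) and nonzero, while all higher differences vanish, so the minimal degree is 2.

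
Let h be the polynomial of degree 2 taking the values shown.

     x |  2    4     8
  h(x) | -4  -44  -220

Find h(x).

h(x) = -4x^2 + 4x + 4

Write h(x) = ax^2 + bx + c. Substituting each data point gives a linear system:
  4a + 2b + c = -4
  16a + 4b + c = -44
  64a + 8b + c = -220
Solving the system yields a = -4, b = 4, c = 4.
So h(x) = -4x^2 + 4x + 4.
Check: h(8) = -220. ✓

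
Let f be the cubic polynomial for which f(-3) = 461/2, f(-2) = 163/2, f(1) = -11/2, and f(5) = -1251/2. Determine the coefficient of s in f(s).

Write f(s) = as^3 + bs^2 + cs + d. Substituting each data point gives a linear system:
  -27a + 9b - 3c + d = 461/2
  -8a + 4b - 2c + d = 163/2
  a + b + c + d = -11/2
  125a + 25b + 5c + d = -1251/2
Solving the system yields a = -6, b = 6, c = -5, d = -1/2.
So f(s) = -6s^3 + 6s^2 - 5s - 1/2.
The coefficient of s is -5.

-5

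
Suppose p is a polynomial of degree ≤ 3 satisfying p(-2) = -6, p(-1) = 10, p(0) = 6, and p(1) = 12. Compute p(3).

Forward differences of the values at t = -2, -1, 0, 1:
  p  : -6  10  6  12
  Δ  : 16  -4  6
  Δ^2: -20  10
  Δ^3: 30
The third differences are constant, confirming degree 3.
Interpolating (Newton forward form) and evaluating at t = 3 gives p(3) = 174.

174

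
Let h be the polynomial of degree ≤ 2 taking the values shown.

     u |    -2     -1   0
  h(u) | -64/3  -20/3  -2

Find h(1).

Using the Lagrange interpolation formula with nodes -2, -1, 0:
  L_0(u) = (u + 1)u / 2
  L_1(u) = (u + 2)u / -1
  L_2(u) = (u + 2)(u + 1) / 2
Then h(u) = -64/3·L_0(u) - 20/3·L_1(u) - 2·L_2(u).
Expanding and collecting terms gives h(u) = -5u² - (1/3)u - 2.
Evaluating at u = 1: h(1) = -22/3.

-22/3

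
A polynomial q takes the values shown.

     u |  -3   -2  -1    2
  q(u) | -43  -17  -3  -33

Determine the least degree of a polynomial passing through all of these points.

Divided differences on the nodes -3, -2, -1, 2:
  order 0: -43  -17  -3  -33
  order 1: 26  14  -10
  order 2: -6  -6
  order 3: 0
The order-2 divided differences are all -6 (nonzero) and every higher order vanishes, so the data lies on a polynomial of degree exactly 2.

2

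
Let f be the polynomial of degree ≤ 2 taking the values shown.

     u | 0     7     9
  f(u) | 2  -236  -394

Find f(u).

f(u) = -5u^2 + u + 2

Using the Lagrange interpolation formula with nodes 0, 7, 9:
  L_0(u) = (u - 7)(u - 9) / 63
  L_1(u) = u(u - 9) / -14
  L_2(u) = u(u - 7) / 18
Then f(u) = 2·L_0(u) - 236·L_1(u) - 394·L_2(u).
Expanding and collecting terms gives f(u) = -5u² + u + 2.
Check: f(0) = 2. ✓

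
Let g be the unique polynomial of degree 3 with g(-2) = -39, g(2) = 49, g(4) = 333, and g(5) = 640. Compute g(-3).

-136

Using the Lagrange interpolation formula with nodes -2, 2, 4, 5:
  L_0(x) = (x - 2)(x - 4)(x - 5) / -168
  L_1(x) = (x + 2)(x - 4)(x - 5) / 24
  L_2(x) = (x + 2)(x - 2)(x - 5) / -12
  L_3(x) = (x + 2)(x - 2)(x - 4) / 21
Then g(x) = -39·L_0(x) + 49·L_1(x) + 333·L_2(x) + 640·L_3(x).
Expanding and collecting terms gives g(x) = 5x^3 + 2x + 5.
Evaluating at x = -3: g(-3) = -136.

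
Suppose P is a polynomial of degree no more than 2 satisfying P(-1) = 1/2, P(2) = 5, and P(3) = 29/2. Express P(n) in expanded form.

Using the Lagrange interpolation formula with nodes -1, 2, 3:
  L_0(n) = (n - 2)(n - 3) / 12
  L_1(n) = (n + 1)(n - 3) / -3
  L_2(n) = (n + 1)(n - 2) / 4
Then P(n) = 1/2·L_0(n) + 5·L_1(n) + 29/2·L_2(n).
Expanding and collecting terms gives P(n) = 2n^2 - (1/2)n - 2.
Check: P(-1) = 1/2. ✓

P(n) = 2n^2 - (1/2)n - 2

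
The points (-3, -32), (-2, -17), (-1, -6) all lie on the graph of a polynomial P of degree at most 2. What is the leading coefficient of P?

-2

Write P(n) = an^2 + bn + c. Substituting each data point gives a linear system:
  9a - 3b + c = -32
  4a - 2b + c = -17
  a - b + c = -6
Solving the system yields a = -2, b = 5, c = 1.
So P(n) = -2n^2 + 5n + 1.
The leading coefficient is -2.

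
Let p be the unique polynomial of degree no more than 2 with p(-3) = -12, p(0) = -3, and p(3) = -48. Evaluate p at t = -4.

Forward differences of the values at t = -3, 0, 3:
  p  : -12  -3  -48
  Δ  : 9  -45
  Δ^2: -54
The second differences are constant, confirming degree 2.
Interpolating (Newton forward form) and evaluating at t = -4 gives p(-4) = -27.

-27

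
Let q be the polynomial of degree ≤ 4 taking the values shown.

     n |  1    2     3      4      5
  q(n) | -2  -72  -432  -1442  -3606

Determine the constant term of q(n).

-6

Write q(n) = an^4 + bn^3 + cn^2 + dn + e. Substituting each data point gives a linear system:
  a + b + c + d + e = -2
  16a + 8b + 4c + 2d + e = -72
  81a + 27b + 9c + 3d + e = -432
  256a + 64b + 16c + 4d + e = -1442
  625a + 125b + 25c + 5d + e = -3606
Solving the system yields a = -6, b = 0, c = 5, d = 5, e = -6.
So q(n) = -6n^4 + 5n^2 + 5n - 6.
The constant term is -6.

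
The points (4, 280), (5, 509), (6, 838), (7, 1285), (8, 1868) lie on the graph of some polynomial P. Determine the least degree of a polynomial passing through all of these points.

Forward differences of the values at s = 4, 5, 6, 7, 8:
  P  : 280  509  838  1285  1868
  Δ  : 229  329  447  583
  Δ^2: 100  118  136
  Δ^3: 18  18
  Δ^4: 0
The third differences are constant (18) and nonzero, while all higher differences vanish, so the minimal degree is 3.

3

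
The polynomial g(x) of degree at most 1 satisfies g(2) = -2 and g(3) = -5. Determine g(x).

g(x) = -3x + 4

Write g(x) = ax + b. Substituting each data point gives a linear system:
  2a + b = -2
  3a + b = -5
Solving the system yields a = -3, b = 4.
So g(x) = -3x + 4.
Check: g(3) = -5. ✓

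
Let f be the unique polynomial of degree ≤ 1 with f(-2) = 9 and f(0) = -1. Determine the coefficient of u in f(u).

-5

Write f(u) = au + b. Substituting each data point gives a linear system:
  -2a + b = 9
  b = -1
Solving the system yields a = -5, b = -1.
So f(u) = -5u - 1.
The leading coefficient is -5.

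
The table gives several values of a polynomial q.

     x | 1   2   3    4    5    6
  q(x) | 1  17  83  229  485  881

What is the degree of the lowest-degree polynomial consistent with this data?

Forward differences of the values at x = 1, 2, 3, 4, 5, 6:
  q  : 1  17  83  229  485  881
  Δ  : 16  66  146  256  396
  Δ^2: 50  80  110  140
  Δ^3: 30  30  30
  Δ^4: 0  0
  Δ^5: 0
The third differences are constant (30) and nonzero, while all higher differences vanish, so the minimal degree is 3.

3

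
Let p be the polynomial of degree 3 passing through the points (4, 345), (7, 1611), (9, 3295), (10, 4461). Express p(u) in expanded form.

Write p(u) = au^3 + bu^2 + cu + d. Substituting each data point gives a linear system:
  64a + 16b + 4c + d = 345
  343a + 49b + 7c + d = 1611
  729a + 81b + 9c + d = 3295
  1000a + 100b + 10c + d = 4461
Solving the system yields a = 4, b = 4, c = 6, d = 1.
So p(u) = 4u^3 + 4u^2 + 6u + 1.
Check: p(7) = 1611. ✓

p(u) = 4u^3 + 4u^2 + 6u + 1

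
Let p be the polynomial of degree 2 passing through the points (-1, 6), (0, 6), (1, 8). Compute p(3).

18

Write p(x) = ax^2 + bx + c. Substituting each data point gives a linear system:
  a - b + c = 6
  c = 6
  a + b + c = 8
Solving the system yields a = 1, b = 1, c = 6.
So p(x) = x² + x + 6.
Then p(3) = 18.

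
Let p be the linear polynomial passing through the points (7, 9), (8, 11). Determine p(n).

p(n) = 2n - 5

Using the Lagrange interpolation formula with nodes 7, 8:
  L_0(n) = (n - 8) / -1
  L_1(n) = (n - 7) / 1
Then p(n) = 9·L_0(n) + 11·L_1(n).
Expanding and collecting terms gives p(n) = 2n - 5.
Check: p(7) = 9. ✓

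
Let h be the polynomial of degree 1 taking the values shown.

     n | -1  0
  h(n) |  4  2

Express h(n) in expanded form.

h(n) = -2n + 2

Write h(n) = an + b. Substituting each data point gives a linear system:
  -a + b = 4
  b = 2
Solving the system yields a = -2, b = 2.
So h(n) = -2n + 2.
Check: h(0) = 2. ✓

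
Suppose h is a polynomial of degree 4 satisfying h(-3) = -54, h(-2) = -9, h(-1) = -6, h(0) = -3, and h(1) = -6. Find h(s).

Write h(s) = as^4 + bs^3 + cs^2 + ds + e. Substituting each data point gives a linear system:
  81a - 27b + 9c - 3d + e = -54
  16a - 8b + 4c - 2d + e = -9
  a - b + c - d + e = -6
  e = -3
  a + b + c + d + e = -6
Solving the system yields a = -2, b = -5, c = -1, d = 5, e = -3.
So h(s) = -2s^4 - 5s^3 - s^2 + 5s - 3.
Check: h(0) = -3. ✓

h(s) = -2s^4 - 5s^3 - s^2 + 5s - 3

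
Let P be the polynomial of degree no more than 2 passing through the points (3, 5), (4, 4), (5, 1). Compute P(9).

-31

Forward differences of the values at n = 3, 4, 5:
  P  : 5  4  1
  Δ  : -1  -3
  Δ^2: -2
The second differences are constant, confirming degree 2.
Interpolating (Newton forward form) and evaluating at n = 9 gives P(9) = -31.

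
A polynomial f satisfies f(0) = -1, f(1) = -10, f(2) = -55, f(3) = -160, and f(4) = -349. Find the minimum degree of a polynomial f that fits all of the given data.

3

Forward differences of the values at n = 0, 1, 2, 3, 4:
  f  : -1  -10  -55  -160  -349
  Δ  : -9  -45  -105  -189
  Δ^2: -36  -60  -84
  Δ^3: -24  -24
  Δ^4: 0
The third differences are constant (-24) and nonzero, while all higher differences vanish, so the minimal degree is 3.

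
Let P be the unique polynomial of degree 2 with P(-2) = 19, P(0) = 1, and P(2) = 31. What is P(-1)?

Write P(u) = au^2 + bu + c. Substituting each data point gives a linear system:
  4a - 2b + c = 19
  c = 1
  4a + 2b + c = 31
Solving the system yields a = 6, b = 3, c = 1.
So P(u) = 6u^2 + 3u + 1.
Then P(-1) = 4.

4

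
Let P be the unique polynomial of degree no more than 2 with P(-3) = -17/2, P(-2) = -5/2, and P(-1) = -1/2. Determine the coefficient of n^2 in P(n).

Write P(n) = an^2 + bn + c. Substituting each data point gives a linear system:
  9a - 3b + c = -17/2
  4a - 2b + c = -5/2
  a - b + c = -1/2
Solving the system yields a = -2, b = -4, c = -5/2.
So P(n) = -2n^2 - 4n - 5/2.
The leading coefficient is -2.

-2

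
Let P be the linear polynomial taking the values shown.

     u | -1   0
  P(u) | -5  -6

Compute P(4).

Write P(u) = au + b. Substituting each data point gives a linear system:
  -a + b = -5
  b = -6
Solving the system yields a = -1, b = -6.
So P(u) = -u - 6.
Then P(4) = -10.

-10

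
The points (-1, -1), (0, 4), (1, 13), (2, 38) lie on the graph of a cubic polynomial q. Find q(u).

Using the Lagrange interpolation formula with nodes -1, 0, 1, 2:
  L_0(u) = u(u - 1)(u - 2) / -6
  L_1(u) = (u + 1)(u - 1)(u - 2) / 2
  L_2(u) = (u + 1)u(u - 2) / -2
  L_3(u) = (u + 1)u(u - 1) / 6
Then q(u) = -1·L_0(u) + 4·L_1(u) + 13·L_2(u) + 38·L_3(u).
Expanding and collecting terms gives q(u) = 2u³ + 2u² + 5u + 4.
Check: q(1) = 13. ✓

q(u) = 2u^3 + 2u^2 + 5u + 4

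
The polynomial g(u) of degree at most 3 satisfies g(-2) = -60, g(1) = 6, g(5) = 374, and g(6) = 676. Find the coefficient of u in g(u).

4

Write g(u) = au^3 + bu^2 + cu + d. Substituting each data point gives a linear system:
  -8a + 4b - 2c + d = -60
  a + b + c + d = 6
  125a + 25b + 5c + d = 374
  216a + 36b + 6c + d = 676
Solving the system yields a = 4, b = -6, c = 4, d = 4.
So g(u) = 4u^3 - 6u^2 + 4u + 4.
The coefficient of u is 4.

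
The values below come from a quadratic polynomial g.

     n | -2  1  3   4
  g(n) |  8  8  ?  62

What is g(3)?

38

The 3 known points determine the degree-2 polynomial uniquely.
Write g(n) = an^2 + bn + c. Substituting each data point gives a linear system:
  4a - 2b + c = 8
  a + b + c = 8
  16a + 4b + c = 62
Solving the system yields a = 3, b = 3, c = 2.
So g(n) = 3n^2 + 3n + 2.
Then g(3) = 38.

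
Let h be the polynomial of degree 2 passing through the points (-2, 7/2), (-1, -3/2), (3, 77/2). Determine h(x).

Write h(x) = ax^2 + bx + c. Substituting each data point gives a linear system:
  4a - 2b + c = 7/2
  a - b + c = -3/2
  9a + 3b + c = 77/2
Solving the system yields a = 3, b = 4, c = -1/2.
So h(x) = 3x^2 + 4x - 1/2.
Check: h(-2) = 7/2. ✓

h(x) = 3x^2 + 4x - 1/2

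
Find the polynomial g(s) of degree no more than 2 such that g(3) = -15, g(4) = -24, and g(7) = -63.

g(s) = -s^2 - 2s

Using the Lagrange interpolation formula with nodes 3, 4, 7:
  L_0(s) = (s - 4)(s - 7) / 4
  L_1(s) = (s - 3)(s - 7) / -3
  L_2(s) = (s - 3)(s - 4) / 12
Then g(s) = -15·L_0(s) - 24·L_1(s) - 63·L_2(s).
Expanding and collecting terms gives g(s) = -s² - 2s.
Check: g(7) = -63. ✓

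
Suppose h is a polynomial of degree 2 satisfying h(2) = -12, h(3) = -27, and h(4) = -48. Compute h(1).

-3

Write h(u) = au^2 + bu + c. Substituting each data point gives a linear system:
  4a + 2b + c = -12
  9a + 3b + c = -27
  16a + 4b + c = -48
Solving the system yields a = -3, b = 0, c = 0.
So h(u) = -3u².
Then h(1) = -3.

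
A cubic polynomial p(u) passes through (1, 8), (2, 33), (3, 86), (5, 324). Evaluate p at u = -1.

Write p(u) = au^3 + bu^2 + cu + d. Substituting each data point gives a linear system:
  a + b + c + d = 8
  8a + 4b + 2c + d = 33
  27a + 9b + 3c + d = 86
  125a + 25b + 5c + d = 324
Solving the system yields a = 2, b = 2, c = 5, d = -1.
So p(u) = 2u³ + 2u² + 5u - 1.
Then p(-1) = -6.

-6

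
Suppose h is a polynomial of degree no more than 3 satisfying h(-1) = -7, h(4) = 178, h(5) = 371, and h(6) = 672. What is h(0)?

6

Write h(t) = at^3 + bt^2 + ct + d. Substituting each data point gives a linear system:
  -a + b - c + d = -7
  64a + 16b + 4c + d = 178
  125a + 25b + 5c + d = 371
  216a + 36b + 6c + d = 672
Solving the system yields a = 4, b = -6, c = 3, d = 6.
So h(t) = 4t³ - 6t² + 3t + 6.
Then h(0) = 6.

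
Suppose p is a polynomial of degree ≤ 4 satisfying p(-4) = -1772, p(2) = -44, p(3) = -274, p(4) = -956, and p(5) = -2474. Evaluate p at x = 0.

Using the Lagrange interpolation formula with nodes -4, 2, 3, 4, 5:
  L_0(x) = (x - 2)(x - 3)(x - 4)(x - 5) / 3024
  L_1(x) = (x + 4)(x - 3)(x - 4)(x - 5) / -36
  L_2(x) = (x + 4)(x - 2)(x - 4)(x - 5) / 14
  L_3(x) = (x + 4)(x - 2)(x - 3)(x - 5) / -16
  L_4(x) = (x + 4)(x - 2)(x - 3)(x - 4) / 54
Then p(x) = -1772·L_0(x) - 44·L_1(x) - 274·L_2(x) - 956·L_3(x) - 2474·L_4(x).
Expanding and collecting terms gives p(x) = -5x^4 + 6x^3 - 5x^2 + 6x - 4.
Evaluating at x = 0: p(0) = -4.

-4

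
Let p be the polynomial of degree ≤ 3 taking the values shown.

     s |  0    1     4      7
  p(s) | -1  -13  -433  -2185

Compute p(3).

-193

Using the Lagrange interpolation formula with nodes 0, 1, 4, 7:
  L_0(s) = (s - 1)(s - 4)(s - 7) / -28
  L_1(s) = s(s - 4)(s - 7) / 18
  L_2(s) = s(s - 1)(s - 7) / -36
  L_3(s) = s(s - 1)(s - 4) / 126
Then p(s) = -1·L_0(s) - 13·L_1(s) - 433·L_2(s) - 2185·L_3(s).
Expanding and collecting terms gives p(s) = -6s^3 - 2s^2 - 4s - 1.
Evaluating at s = 3: p(3) = -193.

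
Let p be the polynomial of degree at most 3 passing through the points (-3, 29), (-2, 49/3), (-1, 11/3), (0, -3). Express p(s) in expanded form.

p(s) = s^3 + 6s^2 - (5/3)s - 3

Write p(s) = as^3 + bs^2 + cs + d. Substituting each data point gives a linear system:
  -27a + 9b - 3c + d = 29
  -8a + 4b - 2c + d = 49/3
  -a + b - c + d = 11/3
  d = -3
Solving the system yields a = 1, b = 6, c = -5/3, d = -3.
So p(s) = s³ + 6s² - (5/3)s - 3.
Check: p(-3) = 29. ✓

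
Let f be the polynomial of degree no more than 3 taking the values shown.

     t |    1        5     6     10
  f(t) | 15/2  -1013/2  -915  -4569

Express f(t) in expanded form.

f(t) = -5t^3 + 4t^2 + (5/2)t + 6

Write f(t) = at^3 + bt^2 + ct + d. Substituting each data point gives a linear system:
  a + b + c + d = 15/2
  125a + 25b + 5c + d = -1013/2
  216a + 36b + 6c + d = -915
  1000a + 100b + 10c + d = -4569
Solving the system yields a = -5, b = 4, c = 5/2, d = 6.
So f(t) = -5t^3 + 4t^2 + (5/2)t + 6.
Check: f(1) = 15/2. ✓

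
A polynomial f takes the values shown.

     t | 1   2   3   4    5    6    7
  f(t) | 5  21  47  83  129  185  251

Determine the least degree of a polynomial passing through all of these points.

Forward differences of the values at t = 1, 2, 3, 4, 5, 6, 7:
  f  : 5  21  47  83  129  185  251
  Δ  : 16  26  36  46  56  66
  Δ^2: 10  10  10  10  10
  Δ^3: 0  0  0  0
  Δ^4: 0  0  0
  Δ^5: 0  0
  Δ^6: 0
The second differences are constant (10) and nonzero, while all higher differences vanish, so the minimal degree is 2.

2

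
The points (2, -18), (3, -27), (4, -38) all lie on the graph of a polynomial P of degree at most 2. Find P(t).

Write P(t) = at^2 + bt + c. Substituting each data point gives a linear system:
  4a + 2b + c = -18
  9a + 3b + c = -27
  16a + 4b + c = -38
Solving the system yields a = -1, b = -4, c = -6.
So P(t) = -t^2 - 4t - 6.
Check: P(4) = -38. ✓

P(t) = -t^2 - 4t - 6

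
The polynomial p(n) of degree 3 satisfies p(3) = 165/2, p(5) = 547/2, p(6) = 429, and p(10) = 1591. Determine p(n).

p(n) = n^3 + 6n^2 - (3/2)n + 6

Using the Lagrange interpolation formula with nodes 3, 5, 6, 10:
  L_0(n) = (n - 5)(n - 6)(n - 10) / -42
  L_1(n) = (n - 3)(n - 6)(n - 10) / 10
  L_2(n) = (n - 3)(n - 5)(n - 10) / -12
  L_3(n) = (n - 3)(n - 5)(n - 6) / 140
Then p(n) = 165/2·L_0(n) + 547/2·L_1(n) + 429·L_2(n) + 1591·L_3(n).
Expanding and collecting terms gives p(n) = n^3 + 6n^2 - (3/2)n + 6.
Check: p(10) = 1591. ✓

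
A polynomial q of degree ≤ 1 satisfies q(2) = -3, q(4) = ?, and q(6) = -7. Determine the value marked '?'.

On equispaced nodes a degree-1 polynomial has vanishing second forward difference, so
  q(2) - 2·q(4) + q(6) = 0.
Substituting the known values and solving for q(4):
  -2·q(4) = 10
  q(4) = -5.

-5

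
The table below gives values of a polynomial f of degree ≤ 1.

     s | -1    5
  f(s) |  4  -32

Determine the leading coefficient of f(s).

Write f(s) = as + b. Substituting each data point gives a linear system:
  -a + b = 4
  5a + b = -32
Solving the system yields a = -6, b = -2.
So f(s) = -6s - 2.
The leading coefficient is -6.

-6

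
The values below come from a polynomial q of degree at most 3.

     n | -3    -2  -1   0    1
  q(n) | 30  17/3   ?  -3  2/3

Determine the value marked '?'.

-10/3

On equispaced nodes a degree-3 polynomial has vanishing fourth forward difference, so
  q(-3) - 4·q(-2) + 6·q(-1) - 4·q(0) + q(1) = 0.
Substituting the known values and solving for q(-1):
  6·q(-1) = -20
  q(-1) = -10/3.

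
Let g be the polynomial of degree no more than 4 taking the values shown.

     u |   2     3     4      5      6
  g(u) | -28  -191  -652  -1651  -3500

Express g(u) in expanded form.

Write g(u) = au^4 + bu^3 + cu^2 + du + e. Substituting each data point gives a linear system:
  16a + 8b + 4c + 2d + e = -28
  81a + 27b + 9c + 3d + e = -191
  256a + 64b + 16c + 4d + e = -652
  625a + 125b + 25c + 5d + e = -1651
  1296a + 216b + 36c + 6d + e = -3500
Solving the system yields a = -3, b = 2, c = -2, d = 4, e = 4.
So g(u) = -3u^4 + 2u^3 - 2u^2 + 4u + 4.
Check: g(3) = -191. ✓

g(u) = -3u^4 + 2u^3 - 2u^2 + 4u + 4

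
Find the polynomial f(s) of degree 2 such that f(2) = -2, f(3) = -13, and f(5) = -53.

f(s) = -3s^2 + 4s + 2

Write f(s) = as^2 + bs + c. Substituting each data point gives a linear system:
  4a + 2b + c = -2
  9a + 3b + c = -13
  25a + 5b + c = -53
Solving the system yields a = -3, b = 4, c = 2.
So f(s) = -3s^2 + 4s + 2.
Check: f(2) = -2. ✓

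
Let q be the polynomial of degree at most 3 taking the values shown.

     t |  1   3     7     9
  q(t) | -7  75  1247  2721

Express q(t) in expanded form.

Write q(t) = at^3 + bt^2 + ct + d. Substituting each data point gives a linear system:
  a + b + c + d = -7
  27a + 9b + 3c + d = 75
  343a + 49b + 7c + d = 1247
  729a + 81b + 9c + d = 2721
Solving the system yields a = 4, b = -2, c = -3, d = -6.
So q(t) = 4t^3 - 2t^2 - 3t - 6.
Check: q(1) = -7. ✓

q(t) = 4t^3 - 2t^2 - 3t - 6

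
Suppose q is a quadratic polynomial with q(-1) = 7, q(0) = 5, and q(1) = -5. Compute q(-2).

Using the Lagrange interpolation formula with nodes -1, 0, 1:
  L_0(n) = n(n - 1) / 2
  L_1(n) = (n + 1)(n - 1) / -1
  L_2(n) = (n + 1)n / 2
Then q(n) = 7·L_0(n) + 5·L_1(n) - 5·L_2(n).
Expanding and collecting terms gives q(n) = -4n^2 - 6n + 5.
Evaluating at n = -2: q(-2) = 1.

1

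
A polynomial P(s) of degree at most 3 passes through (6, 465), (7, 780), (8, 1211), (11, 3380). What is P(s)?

P(s) = 3s^3 - 5s^2 - s + 3

Using the Lagrange interpolation formula with nodes 6, 7, 8, 11:
  L_0(s) = (s - 7)(s - 8)(s - 11) / -10
  L_1(s) = (s - 6)(s - 8)(s - 11) / 4
  L_2(s) = (s - 6)(s - 7)(s - 11) / -6
  L_3(s) = (s - 6)(s - 7)(s - 8) / 60
Then P(s) = 465·L_0(s) + 780·L_1(s) + 1211·L_2(s) + 3380·L_3(s).
Expanding and collecting terms gives P(s) = 3s^3 - 5s^2 - s + 3.
Check: P(6) = 465. ✓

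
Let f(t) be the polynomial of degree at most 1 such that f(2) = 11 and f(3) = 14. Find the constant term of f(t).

5

Write f(t) = at + b. Substituting each data point gives a linear system:
  2a + b = 11
  3a + b = 14
Solving the system yields a = 3, b = 5.
So f(t) = 3t + 5.
The constant term is 5.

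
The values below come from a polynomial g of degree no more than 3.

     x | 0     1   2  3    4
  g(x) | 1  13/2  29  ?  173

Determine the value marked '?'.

The 4 known points determine the degree-3 polynomial uniquely.
Write g(x) = ax^3 + bx^2 + cx + d. Substituting each data point gives a linear system:
  d = 1
  a + b + c + d = 13/2
  8a + 4b + 2c + d = 29
  64a + 16b + 4c + d = 173
Solving the system yields a = 2, b = 5/2, c = 1, d = 1.
So g(x) = 2x³ + (5/2)x² + x + 1.
Then g(3) = 161/2.

161/2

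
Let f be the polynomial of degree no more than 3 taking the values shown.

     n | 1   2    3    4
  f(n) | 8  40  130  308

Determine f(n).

f(n) = 5n^3 - n^2 + 4

Write f(n) = an^3 + bn^2 + cn + d. Substituting each data point gives a linear system:
  a + b + c + d = 8
  8a + 4b + 2c + d = 40
  27a + 9b + 3c + d = 130
  64a + 16b + 4c + d = 308
Solving the system yields a = 5, b = -1, c = 0, d = 4.
So f(n) = 5n³ - n² + 4.
Check: f(2) = 40. ✓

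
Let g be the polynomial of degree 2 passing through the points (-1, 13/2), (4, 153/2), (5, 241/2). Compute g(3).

Using the Lagrange interpolation formula with nodes -1, 4, 5:
  L_0(t) = (t - 4)(t - 5) / 30
  L_1(t) = (t + 1)(t - 5) / -5
  L_2(t) = (t + 1)(t - 4) / 6
Then g(t) = 13/2·L_0(t) + 153/2·L_1(t) + 241/2·L_2(t).
Expanding and collecting terms gives g(t) = 5t² - t + 1/2.
Evaluating at t = 3: g(3) = 85/2.

85/2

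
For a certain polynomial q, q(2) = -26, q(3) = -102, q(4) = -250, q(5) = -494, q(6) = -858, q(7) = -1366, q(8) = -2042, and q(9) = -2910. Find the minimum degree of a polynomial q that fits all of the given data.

Forward differences of the values at n = 2, 3, 4, 5, 6, 7, 8, 9:
  q  : -26  -102  -250  -494  -858  -1366  -2042  -2910
  Δ  : -76  -148  -244  -364  -508  -676  -868
  Δ^2: -72  -96  -120  -144  -168  -192
  Δ^3: -24  -24  -24  -24  -24
  Δ^4: 0  0  0  0
  Δ^5: 0  0  0
  Δ^6: 0  0
  Δ^7: 0
The third differences are constant (-24) and nonzero, while all higher differences vanish, so the minimal degree is 3.

3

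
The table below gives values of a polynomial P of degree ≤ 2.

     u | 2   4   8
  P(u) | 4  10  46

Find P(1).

Write P(u) = au^2 + bu + c. Substituting each data point gives a linear system:
  4a + 2b + c = 4
  16a + 4b + c = 10
  64a + 8b + c = 46
Solving the system yields a = 1, b = -3, c = 6.
So P(u) = u² - 3u + 6.
Then P(1) = 4.

4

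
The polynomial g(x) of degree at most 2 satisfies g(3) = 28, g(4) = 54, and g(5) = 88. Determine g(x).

g(x) = 4x^2 - 2x - 2

Write g(x) = ax^2 + bx + c. Substituting each data point gives a linear system:
  9a + 3b + c = 28
  16a + 4b + c = 54
  25a + 5b + c = 88
Solving the system yields a = 4, b = -2, c = -2.
So g(x) = 4x² - 2x - 2.
Check: g(3) = 28. ✓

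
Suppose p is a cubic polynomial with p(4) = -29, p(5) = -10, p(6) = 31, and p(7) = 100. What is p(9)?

Using the Lagrange interpolation formula with nodes 4, 5, 6, 7:
  L_0(u) = (u - 5)(u - 6)(u - 7) / -6
  L_1(u) = (u - 4)(u - 6)(u - 7) / 2
  L_2(u) = (u - 4)(u - 5)(u - 7) / -2
  L_3(u) = (u - 4)(u - 5)(u - 6) / 6
Then p(u) = -29·L_0(u) - 10·L_1(u) + 31·L_2(u) + 100·L_3(u).
Expanding and collecting terms gives p(u) = u³ - 4u² - 6u - 5.
Evaluating at u = 9: p(9) = 346.

346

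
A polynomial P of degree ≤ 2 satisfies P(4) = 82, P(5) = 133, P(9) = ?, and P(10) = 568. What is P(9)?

The 3 known points determine the degree-2 polynomial uniquely.
Write P(n) = an^2 + bn + c. Substituting each data point gives a linear system:
  16a + 4b + c = 82
  25a + 5b + c = 133
  100a + 10b + c = 568
Solving the system yields a = 6, b = -3, c = -2.
So P(n) = 6n^2 - 3n - 2.
Then P(9) = 457.

457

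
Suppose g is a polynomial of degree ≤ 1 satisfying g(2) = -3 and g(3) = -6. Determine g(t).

Write g(t) = at + b. Substituting each data point gives a linear system:
  2a + b = -3
  3a + b = -6
Solving the system yields a = -3, b = 3.
So g(t) = -3t + 3.
Check: g(2) = -3. ✓

g(t) = -3t + 3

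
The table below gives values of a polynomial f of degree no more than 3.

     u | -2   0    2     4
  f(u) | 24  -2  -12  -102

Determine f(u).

f(u) = -2u^3 + 2u^2 - u - 2

Write f(u) = au^3 + bu^2 + cu + d. Substituting each data point gives a linear system:
  -8a + 4b - 2c + d = 24
  d = -2
  8a + 4b + 2c + d = -12
  64a + 16b + 4c + d = -102
Solving the system yields a = -2, b = 2, c = -1, d = -2.
So f(u) = -2u³ + 2u² - u - 2.
Check: f(4) = -102. ✓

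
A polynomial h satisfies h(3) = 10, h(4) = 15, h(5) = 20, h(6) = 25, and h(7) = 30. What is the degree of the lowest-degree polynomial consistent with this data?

Forward differences of the values at u = 3, 4, 5, 6, 7:
  h  : 10  15  20  25  30
  Δ  : 5  5  5  5
  Δ^2: 0  0  0
  Δ^3: 0  0
  Δ^4: 0
The first differences are constant (5) and nonzero, while all higher differences vanish, so the minimal degree is 1.

1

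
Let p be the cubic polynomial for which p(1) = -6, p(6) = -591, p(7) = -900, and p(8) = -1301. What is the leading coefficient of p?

-2

Write p(u) = au^3 + bu^2 + cu + d. Substituting each data point gives a linear system:
  a + b + c + d = -6
  216a + 36b + 6c + d = -591
  343a + 49b + 7c + d = -900
  512a + 64b + 8c + d = -1301
Solving the system yields a = -2, b = -4, c = -3, d = 3.
So p(u) = -2u^3 - 4u^2 - 3u + 3.
The leading coefficient is -2.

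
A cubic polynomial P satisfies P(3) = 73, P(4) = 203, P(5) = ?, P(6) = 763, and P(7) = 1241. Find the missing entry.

The 4 known points determine the degree-3 polynomial uniquely.
Write P(t) = at^3 + bt^2 + ct + d. Substituting each data point gives a linear system:
  27a + 9b + 3c + d = 73
  64a + 16b + 4c + d = 203
  216a + 36b + 6c + d = 763
  343a + 49b + 7c + d = 1241
Solving the system yields a = 4, b = -2, c = -4, d = -5.
So P(t) = 4t^3 - 2t^2 - 4t - 5.
Then P(5) = 425.

425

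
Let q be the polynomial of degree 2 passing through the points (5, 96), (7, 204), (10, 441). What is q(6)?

Using the Lagrange interpolation formula with nodes 5, 7, 10:
  L_0(s) = (s - 7)(s - 10) / 10
  L_1(s) = (s - 5)(s - 10) / -6
  L_2(s) = (s - 5)(s - 7) / 15
Then q(s) = 96·L_0(s) + 204·L_1(s) + 441·L_2(s).
Expanding and collecting terms gives q(s) = 5s² - 6s + 1.
Evaluating at s = 6: q(6) = 145.

145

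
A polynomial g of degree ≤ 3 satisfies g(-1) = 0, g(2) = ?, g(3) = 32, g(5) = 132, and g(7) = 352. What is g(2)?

The 4 known points determine the degree-3 polynomial uniquely.
Write g(t) = at^3 + bt^2 + ct + d. Substituting each data point gives a linear system:
  -a + b - c + d = 0
  27a + 9b + 3c + d = 32
  125a + 25b + 5c + d = 132
  343a + 49b + 7c + d = 352
Solving the system yields a = 1, b = 0, c = 1, d = 2.
So g(t) = t^3 + t + 2.
Then g(2) = 12.

12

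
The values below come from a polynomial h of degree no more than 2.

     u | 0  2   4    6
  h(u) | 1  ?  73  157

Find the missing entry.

21

On equispaced nodes a degree-2 polynomial has vanishing third forward difference, so
  - h(0) + 3·h(2) - 3·h(4) + h(6) = 0.
Substituting the known values and solving for h(2):
  3·h(2) = 63
  h(2) = 21.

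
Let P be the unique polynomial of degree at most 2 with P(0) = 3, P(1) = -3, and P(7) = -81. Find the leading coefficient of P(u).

Write P(u) = au^2 + bu + c. Substituting each data point gives a linear system:
  c = 3
  a + b + c = -3
  49a + 7b + c = -81
Solving the system yields a = -1, b = -5, c = 3.
So P(u) = -u^2 - 5u + 3.
The leading coefficient is -1.

-1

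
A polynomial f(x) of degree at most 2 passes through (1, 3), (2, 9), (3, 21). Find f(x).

Write f(x) = ax^2 + bx + c. Substituting each data point gives a linear system:
  a + b + c = 3
  4a + 2b + c = 9
  9a + 3b + c = 21
Solving the system yields a = 3, b = -3, c = 3.
So f(x) = 3x^2 - 3x + 3.
Check: f(1) = 3. ✓

f(x) = 3x^2 - 3x + 3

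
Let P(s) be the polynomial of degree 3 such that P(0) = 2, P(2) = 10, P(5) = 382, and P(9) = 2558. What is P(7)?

Using the Lagrange interpolation formula with nodes 0, 2, 5, 9:
  L_0(s) = (s - 2)(s - 5)(s - 9) / -90
  L_1(s) = s(s - 5)(s - 9) / 42
  L_2(s) = s(s - 2)(s - 9) / -60
  L_3(s) = s(s - 2)(s - 5) / 252
Then P(s) = 2·L_0(s) + 10·L_1(s) + 382·L_2(s) + 2558·L_3(s).
Expanding and collecting terms gives P(s) = 4s^3 - 4s^2 - 4s + 2.
Evaluating at s = 7: P(7) = 1150.

1150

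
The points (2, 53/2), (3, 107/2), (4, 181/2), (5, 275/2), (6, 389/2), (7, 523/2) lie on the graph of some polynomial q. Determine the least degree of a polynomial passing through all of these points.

2

Forward differences of the values at s = 2, 3, 4, 5, 6, 7:
  q  : 53/2  107/2  181/2  275/2  389/2  523/2
  Δ  : 27  37  47  57  67
  Δ^2: 10  10  10  10
  Δ^3: 0  0  0
  Δ^4: 0  0
  Δ^5: 0
The second differences are constant (10) and nonzero, while all higher differences vanish, so the minimal degree is 2.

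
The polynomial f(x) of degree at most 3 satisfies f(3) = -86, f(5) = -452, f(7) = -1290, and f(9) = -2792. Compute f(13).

-8556

Using the Lagrange interpolation formula with nodes 3, 5, 7, 9:
  L_0(x) = (x - 5)(x - 7)(x - 9) / -48
  L_1(x) = (x - 3)(x - 7)(x - 9) / 16
  L_2(x) = (x - 3)(x - 5)(x - 9) / -16
  L_3(x) = (x - 3)(x - 5)(x - 7) / 48
Then f(x) = -86·L_0(x) - 452·L_1(x) - 1290·L_2(x) - 2792·L_3(x).
Expanding and collecting terms gives f(x) = -4x^3 + x^2 + 5x - 2.
Evaluating at x = 13: f(13) = -8556.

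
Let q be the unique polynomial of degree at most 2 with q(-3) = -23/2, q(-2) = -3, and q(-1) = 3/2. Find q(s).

Write q(s) = as^2 + bs + c. Substituting each data point gives a linear system:
  9a - 3b + c = -23/2
  4a - 2b + c = -3
  a - b + c = 3/2
Solving the system yields a = -2, b = -3/2, c = 2.
So q(s) = -2s^2 - (3/2)s + 2.
Check: q(-1) = 3/2. ✓

q(s) = -2s^2 - (3/2)s + 2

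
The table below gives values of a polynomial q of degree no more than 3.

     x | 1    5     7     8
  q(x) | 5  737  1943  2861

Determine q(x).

q(x) = 5x^3 + 5x^2 - 2x - 3

Using the Lagrange interpolation formula with nodes 1, 5, 7, 8:
  L_0(x) = (x - 5)(x - 7)(x - 8) / -168
  L_1(x) = (x - 1)(x - 7)(x - 8) / 24
  L_2(x) = (x - 1)(x - 5)(x - 8) / -12
  L_3(x) = (x - 1)(x - 5)(x - 7) / 21
Then q(x) = 5·L_0(x) + 737·L_1(x) + 1943·L_2(x) + 2861·L_3(x).
Expanding and collecting terms gives q(x) = 5x^3 + 5x^2 - 2x - 3.
Check: q(8) = 2861. ✓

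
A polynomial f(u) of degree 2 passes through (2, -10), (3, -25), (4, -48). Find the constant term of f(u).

-4

Write f(u) = au^2 + bu + c. Substituting each data point gives a linear system:
  4a + 2b + c = -10
  9a + 3b + c = -25
  16a + 4b + c = -48
Solving the system yields a = -4, b = 5, c = -4.
So f(u) = -4u² + 5u - 4.
The constant term is -4.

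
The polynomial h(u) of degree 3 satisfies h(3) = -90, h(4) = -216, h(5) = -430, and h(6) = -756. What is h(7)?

Using the Lagrange interpolation formula with nodes 3, 4, 5, 6:
  L_0(u) = (u - 4)(u - 5)(u - 6) / -6
  L_1(u) = (u - 3)(u - 5)(u - 6) / 2
  L_2(u) = (u - 3)(u - 4)(u - 6) / -2
  L_3(u) = (u - 3)(u - 4)(u - 5) / 6
Then h(u) = -90·L_0(u) - 216·L_1(u) - 430·L_2(u) - 756·L_3(u).
Expanding and collecting terms gives h(u) = -4u^3 + 4u^2 - 6u.
Evaluating at u = 7: h(7) = -1218.

-1218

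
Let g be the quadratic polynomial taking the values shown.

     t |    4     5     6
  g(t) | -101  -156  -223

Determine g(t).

Write g(t) = at^2 + bt + c. Substituting each data point gives a linear system:
  16a + 4b + c = -101
  25a + 5b + c = -156
  36a + 6b + c = -223
Solving the system yields a = -6, b = -1, c = -1.
So g(t) = -6t^2 - t - 1.
Check: g(6) = -223. ✓

g(t) = -6t^2 - t - 1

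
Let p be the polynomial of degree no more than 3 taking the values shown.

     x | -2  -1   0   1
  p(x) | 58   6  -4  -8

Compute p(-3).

188

Using the Lagrange interpolation formula with nodes -2, -1, 0, 1:
  L_0(x) = (x + 1)x(x - 1) / -6
  L_1(x) = (x + 2)x(x - 1) / 2
  L_2(x) = (x + 2)(x + 1)(x - 1) / -2
  L_3(x) = (x + 2)(x + 1)x / 6
Then p(x) = 58·L_0(x) + 6·L_1(x) - 4·L_2(x) - 8·L_3(x).
Expanding and collecting terms gives p(x) = -6x³ + 3x² - x - 4.
Evaluating at x = -3: p(-3) = 188.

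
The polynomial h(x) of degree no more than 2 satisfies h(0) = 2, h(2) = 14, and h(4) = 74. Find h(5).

Write h(x) = ax^2 + bx + c. Substituting each data point gives a linear system:
  c = 2
  4a + 2b + c = 14
  16a + 4b + c = 74
Solving the system yields a = 6, b = -6, c = 2.
So h(x) = 6x^2 - 6x + 2.
Then h(5) = 122.

122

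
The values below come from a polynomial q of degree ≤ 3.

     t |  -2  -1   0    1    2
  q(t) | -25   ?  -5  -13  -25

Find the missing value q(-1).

The 4 known points determine the degree-3 polynomial uniquely.
Write q(t) = at^3 + bt^2 + ct + d. Substituting each data point gives a linear system:
  -8a + 4b - 2c + d = -25
  d = -5
  a + b + c + d = -13
  8a + 4b + 2c + d = -25
Solving the system yields a = 1, b = -5, c = -4, d = -5.
So q(t) = t³ - 5t² - 4t - 5.
Then q(-1) = -7.

-7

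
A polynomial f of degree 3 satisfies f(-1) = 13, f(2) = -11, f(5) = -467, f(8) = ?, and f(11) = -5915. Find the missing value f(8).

-2165

On equispaced nodes a degree-3 polynomial has vanishing fourth forward difference, so
  f(-1) - 4·f(2) + 6·f(5) - 4·f(8) + f(11) = 0.
Substituting the known values and solving for f(8):
  -4·f(8) = 8660
  f(8) = -2165.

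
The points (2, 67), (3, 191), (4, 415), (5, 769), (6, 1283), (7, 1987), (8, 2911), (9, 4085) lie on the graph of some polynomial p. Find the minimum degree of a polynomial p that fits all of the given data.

3

Forward differences of the values at n = 2, 3, 4, 5, 6, 7, 8, 9:
  p  : 67  191  415  769  1283  1987  2911  4085
  Δ  : 124  224  354  514  704  924  1174
  Δ^2: 100  130  160  190  220  250
  Δ^3: 30  30  30  30  30
  Δ^4: 0  0  0  0
  Δ^5: 0  0  0
  Δ^6: 0  0
  Δ^7: 0
The third differences are constant (30) and nonzero, while all higher differences vanish, so the minimal degree is 3.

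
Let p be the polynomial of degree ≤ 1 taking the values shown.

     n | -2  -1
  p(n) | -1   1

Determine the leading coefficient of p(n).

2

Write p(n) = an + b. Substituting each data point gives a linear system:
  -2a + b = -1
  -a + b = 1
Solving the system yields a = 2, b = 3.
So p(n) = 2n + 3.
The leading coefficient is 2.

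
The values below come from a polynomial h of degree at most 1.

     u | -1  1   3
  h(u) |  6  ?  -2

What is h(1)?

The 2 known points determine the degree-1 polynomial uniquely.
Write h(u) = au + b. Substituting each data point gives a linear system:
  -a + b = 6
  3a + b = -2
Solving the system yields a = -2, b = 4.
So h(u) = -2u + 4.
Then h(1) = 2.

2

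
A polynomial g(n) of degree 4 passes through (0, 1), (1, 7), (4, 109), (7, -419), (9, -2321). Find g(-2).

Using the Lagrange interpolation formula with nodes 0, 1, 4, 7, 9:
  L_0(n) = (n - 1)(n - 4)(n - 7)(n - 9) / 252
  L_1(n) = n(n - 4)(n - 7)(n - 9) / -144
  L_2(n) = n(n - 1)(n - 7)(n - 9) / 180
  L_3(n) = n(n - 1)(n - 4)(n - 9) / -252
  L_4(n) = n(n - 1)(n - 4)(n - 7) / 720
Then g(n) = 1·L_0(n) + 7·L_1(n) + 109·L_2(n) - 419·L_3(n) - 2321·L_4(n).
Expanding and collecting terms gives g(n) = -n^4 + 6n^3 - 2n^2 + 3n + 1.
Evaluating at n = -2: g(-2) = -77.

-77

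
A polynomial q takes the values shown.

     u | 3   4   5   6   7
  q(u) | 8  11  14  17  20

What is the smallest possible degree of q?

Forward differences of the values at u = 3, 4, 5, 6, 7:
  q  : 8  11  14  17  20
  Δ  : 3  3  3  3
  Δ^2: 0  0  0
  Δ^3: 0  0
  Δ^4: 0
The first differences are constant (3) and nonzero, while all higher differences vanish, so the minimal degree is 1.

1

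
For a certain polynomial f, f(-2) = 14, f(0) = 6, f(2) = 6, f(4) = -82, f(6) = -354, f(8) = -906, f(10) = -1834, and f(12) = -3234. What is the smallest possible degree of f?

3

Forward differences of the values at u = -2, 0, 2, 4, 6, 8, 10, 12:
  f  : 14  6  6  -82  -354  -906  -1834  -3234
  Δ  : -8  0  -88  -272  -552  -928  -1400
  Δ^2: 8  -88  -184  -280  -376  -472
  Δ^3: -96  -96  -96  -96  -96
  Δ^4: 0  0  0  0
  Δ^5: 0  0  0
  Δ^6: 0  0
  Δ^7: 0
The third differences are constant (-96) and nonzero, while all higher differences vanish, so the minimal degree is 3.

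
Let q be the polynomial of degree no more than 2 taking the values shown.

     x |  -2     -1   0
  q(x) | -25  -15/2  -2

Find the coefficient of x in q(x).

-1/2

Write q(x) = ax^2 + bx + c. Substituting each data point gives a linear system:
  4a - 2b + c = -25
  a - b + c = -15/2
  c = -2
Solving the system yields a = -6, b = -1/2, c = -2.
So q(x) = -6x^2 - (1/2)x - 2.
The coefficient of x is -1/2.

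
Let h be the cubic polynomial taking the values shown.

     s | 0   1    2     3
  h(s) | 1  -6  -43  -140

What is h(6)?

-1091

Write h(s) = as^3 + bs^2 + cs + d. Substituting each data point gives a linear system:
  d = 1
  a + b + c + d = -6
  8a + 4b + 2c + d = -43
  27a + 9b + 3c + d = -140
Solving the system yields a = -5, b = 0, c = -2, d = 1.
So h(s) = -5s^3 - 2s + 1.
Then h(6) = -1091.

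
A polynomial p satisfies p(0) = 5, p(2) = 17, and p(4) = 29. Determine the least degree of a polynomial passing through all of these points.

1

Forward differences of the values at t = 0, 2, 4:
  p  : 5  17  29
  Δ  : 12  12
  Δ^2: 0
The first differences are constant (12) and nonzero, while all higher differences vanish, so the minimal degree is 1.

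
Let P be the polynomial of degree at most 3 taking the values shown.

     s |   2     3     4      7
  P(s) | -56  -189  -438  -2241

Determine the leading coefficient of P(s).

Write P(s) = as^3 + bs^2 + cs + d. Substituting each data point gives a linear system:
  8a + 4b + 2c + d = -56
  27a + 9b + 3c + d = -189
  64a + 16b + 4c + d = -438
  343a + 49b + 7c + d = -2241
Solving the system yields a = -6, b = -4, c = 1, d = 6.
So P(s) = -6s^3 - 4s^2 + s + 6.
The leading coefficient is -6.

-6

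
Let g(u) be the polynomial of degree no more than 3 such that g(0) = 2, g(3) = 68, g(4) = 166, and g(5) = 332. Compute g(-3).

-100

Using the Lagrange interpolation formula with nodes 0, 3, 4, 5:
  L_0(u) = (u - 3)(u - 4)(u - 5) / -60
  L_1(u) = u(u - 4)(u - 5) / 6
  L_2(u) = u(u - 3)(u - 5) / -4
  L_3(u) = u(u - 3)(u - 4) / 10
Then g(u) = 2·L_0(u) + 68·L_1(u) + 166·L_2(u) + 332·L_3(u).
Expanding and collecting terms gives g(u) = 3u^3 - 2u^2 + u + 2.
Evaluating at u = -3: g(-3) = -100.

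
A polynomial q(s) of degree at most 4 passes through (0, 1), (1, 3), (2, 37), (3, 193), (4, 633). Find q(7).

6357

Forward differences of the values at s = 0, 1, 2, 3, 4:
  q  : 1  3  37  193  633
  Δ  : 2  34  156  440
  Δ^2: 32  122  284
  Δ^3: 90  162
  Δ^4: 72
The fourth differences are constant, confirming degree 4.
Interpolating (Newton forward form) and evaluating at s = 7 gives q(7) = 6357.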